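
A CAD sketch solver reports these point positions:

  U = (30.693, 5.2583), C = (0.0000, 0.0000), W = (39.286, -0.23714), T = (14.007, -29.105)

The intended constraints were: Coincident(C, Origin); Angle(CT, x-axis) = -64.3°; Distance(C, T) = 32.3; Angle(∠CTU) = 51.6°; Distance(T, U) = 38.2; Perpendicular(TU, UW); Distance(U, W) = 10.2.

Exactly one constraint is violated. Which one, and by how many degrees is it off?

Perpendicular(TU, UW) — off by 6.70°.

C = (0.00, 0.00) ✓; CT at -64.30° ✓; |CT| = 32.30 ✓; ∠CTU = 51.60° ✓; |TU| = 38.20 ✓; ∠(TU, UW) = 96.70° ✗; |UW| = 10.20 ✓.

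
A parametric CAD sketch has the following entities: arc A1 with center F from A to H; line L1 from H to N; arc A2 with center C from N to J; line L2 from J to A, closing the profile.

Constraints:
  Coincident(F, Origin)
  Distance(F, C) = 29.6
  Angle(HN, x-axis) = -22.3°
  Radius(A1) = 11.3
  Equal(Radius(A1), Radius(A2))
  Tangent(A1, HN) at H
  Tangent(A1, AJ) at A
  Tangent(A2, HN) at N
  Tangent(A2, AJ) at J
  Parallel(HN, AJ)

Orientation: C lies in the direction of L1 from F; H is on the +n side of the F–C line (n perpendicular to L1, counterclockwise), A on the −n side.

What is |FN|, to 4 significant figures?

31.68

The slot axis is L1's direction at -22.3°, so u = (cos -22.3°, sin -22.3°) = (0.9252, -0.3795) and n = (−sin -22.3°, cos -22.3°) = (0.3795, 0.9252). F is at the origin and C lies 29.6 along u from F, so C = 29.6·u = (27.39, -11.23). Tangency of A1 to both parallel lines with radius 11.3 puts H and A at F ± 11.3·n: H = (4.288, 10.45), A = (-4.288, -10.45). Equal radii place N and J the same way about C: N = C + 11.3·n = (31.67, -0.7770), J = C − 11.3·n = (23.10, -21.69). Then |FN| = |N − F| = 31.68.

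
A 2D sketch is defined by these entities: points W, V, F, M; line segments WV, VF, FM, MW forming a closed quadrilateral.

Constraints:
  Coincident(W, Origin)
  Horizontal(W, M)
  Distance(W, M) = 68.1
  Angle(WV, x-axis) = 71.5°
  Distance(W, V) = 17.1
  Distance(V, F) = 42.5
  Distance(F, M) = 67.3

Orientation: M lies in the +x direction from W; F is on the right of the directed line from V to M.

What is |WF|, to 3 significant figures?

27.0

Checks: |VF| = 42.50 ✓; |FM| = 67.30 ✓.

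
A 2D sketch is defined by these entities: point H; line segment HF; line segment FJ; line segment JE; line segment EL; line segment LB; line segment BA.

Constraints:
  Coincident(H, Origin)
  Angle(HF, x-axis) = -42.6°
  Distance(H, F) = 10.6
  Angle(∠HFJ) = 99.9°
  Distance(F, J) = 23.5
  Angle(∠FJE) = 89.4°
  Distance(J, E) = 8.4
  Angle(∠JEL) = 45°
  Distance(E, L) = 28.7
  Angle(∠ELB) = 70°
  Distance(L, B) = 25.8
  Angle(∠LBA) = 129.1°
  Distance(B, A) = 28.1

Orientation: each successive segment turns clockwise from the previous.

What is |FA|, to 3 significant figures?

53.0

∠ELB = 70.0° gives LB at -98.3° from the x-axis; with |LB| = 25.8, B = (12.5, -42.0). ∠LBA = 129.1° gives BA at -149° from the x-axis; with |BA| = 28.1, A = (-11.7, -56.4). Then |FA| = |A − F| = 53.0.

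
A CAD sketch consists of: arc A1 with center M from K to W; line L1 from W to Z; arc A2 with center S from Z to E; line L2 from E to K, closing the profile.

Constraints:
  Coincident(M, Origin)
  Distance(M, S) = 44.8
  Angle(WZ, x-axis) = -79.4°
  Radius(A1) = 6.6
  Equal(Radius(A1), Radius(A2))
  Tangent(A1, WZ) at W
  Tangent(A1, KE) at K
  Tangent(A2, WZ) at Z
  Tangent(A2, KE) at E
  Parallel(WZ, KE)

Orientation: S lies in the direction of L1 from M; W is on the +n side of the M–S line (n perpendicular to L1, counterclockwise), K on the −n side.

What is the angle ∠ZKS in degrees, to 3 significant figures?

8.04°

The slot axis is L1's direction at -79.4°, so u = (cos -79.4°, sin -79.4°) = (0.184, -0.983) and n = (−sin -79.4°, cos -79.4°) = (0.983, 0.184). M is at the origin and S lies 44.8 along u from M, so S = 44.8·u = (8.24, -44.0). Tangency of A1 to both parallel lines with radius 6.6 puts W and K at M ± 6.6·n: W = (6.49, 1.21), K = (-6.49, -1.21). Equal radii place Z and E the same way about S: Z = S + 6.6·n = (14.7, -42.8), E = S − 6.6·n = (1.75, -45.2). Then cos ∠ZKS = KZ·KS / (|KZ||KS|), giving 8.04°.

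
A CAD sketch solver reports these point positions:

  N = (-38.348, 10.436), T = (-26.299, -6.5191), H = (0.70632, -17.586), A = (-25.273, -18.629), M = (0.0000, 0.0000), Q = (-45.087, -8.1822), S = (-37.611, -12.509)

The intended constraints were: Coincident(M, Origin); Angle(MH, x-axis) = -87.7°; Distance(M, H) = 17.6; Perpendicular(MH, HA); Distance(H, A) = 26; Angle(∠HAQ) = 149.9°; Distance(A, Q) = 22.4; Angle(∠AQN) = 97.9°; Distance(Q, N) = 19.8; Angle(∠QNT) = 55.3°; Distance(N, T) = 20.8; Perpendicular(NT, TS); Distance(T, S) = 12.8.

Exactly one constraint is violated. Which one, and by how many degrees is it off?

Perpendicular(NT, TS) — off by 7.50°.

M = (0.00, 0.00) ✓; MH at -87.70° ✓; |MH| = 17.60 ✓; ∠(MH, HA) = 90.00° ✓; |HA| = 26.00 ✓; ∠HAQ = 149.9° ✓; |AQ| = 22.40 ✓; ∠AQN = 97.90° ✓; |QN| = 19.80 ✓; ∠QNT = 55.30° ✓; |NT| = 20.80 ✓; ∠(NT, TS) = 97.50° ✗; |TS| = 12.80 ✓.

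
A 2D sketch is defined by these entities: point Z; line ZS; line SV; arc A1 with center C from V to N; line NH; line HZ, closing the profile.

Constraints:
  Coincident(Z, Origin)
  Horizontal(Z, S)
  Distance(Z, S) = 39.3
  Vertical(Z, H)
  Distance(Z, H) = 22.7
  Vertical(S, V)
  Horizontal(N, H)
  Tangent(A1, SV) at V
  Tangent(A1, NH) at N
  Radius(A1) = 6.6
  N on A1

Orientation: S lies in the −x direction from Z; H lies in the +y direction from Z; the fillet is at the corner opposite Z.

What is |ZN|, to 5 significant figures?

39.807

Z is at the origin; ZS is horizontal with |ZS| = 39.3 and S on the −x side, so S = (-39.300, 0.0000). Z and H share the same x with |ZH| = 22.7 and H on the +y side, so H = (0.0000, 22.700). The virtual corner opposite Z is at (-39.300, 22.700). Tangency of A1 to SV means the radius CV is perpendicular to SV and since A1 is tangent to NH there, CN ⟂ NH, with radius 6.6, so the center C sits 6.6 in from both sides at C = (-32.700, 16.100). That places the tangent points at V = (-39.300, 16.100) on SV and N = (-32.700, 22.700) on NH. Then |ZN| = |N − Z| = 39.807.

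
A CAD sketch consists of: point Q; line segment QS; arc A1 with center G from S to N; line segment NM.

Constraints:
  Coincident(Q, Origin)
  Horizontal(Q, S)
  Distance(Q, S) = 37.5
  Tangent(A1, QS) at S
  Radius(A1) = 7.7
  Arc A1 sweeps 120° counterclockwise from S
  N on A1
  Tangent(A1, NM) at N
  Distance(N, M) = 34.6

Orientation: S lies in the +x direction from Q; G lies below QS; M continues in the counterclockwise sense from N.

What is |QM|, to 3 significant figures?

63.6

Q is at the origin; QS is horizontal with |QS| = 37.5 and S on the +x side, so S = (37.5, 0.00). A1 meets QS tangentially, so GS is at right angles to QS, so G = S + (0, -7.7) = (37.5, -7.70). On A1, S sits at bearing 90° from G; a 120° counterclockwise sweep puts N at bearing 210°, so N = G + 7.7·(cos 210°, sin 210°) = (30.8, -11.6). A1 meets NM tangentially, so GN is at right angles to NM, so NM runs along (−sin 210°, cos 210°); with |NM| = 34.6, M = (48.1, -41.5). Then |QM| = |M − Q| = 63.6.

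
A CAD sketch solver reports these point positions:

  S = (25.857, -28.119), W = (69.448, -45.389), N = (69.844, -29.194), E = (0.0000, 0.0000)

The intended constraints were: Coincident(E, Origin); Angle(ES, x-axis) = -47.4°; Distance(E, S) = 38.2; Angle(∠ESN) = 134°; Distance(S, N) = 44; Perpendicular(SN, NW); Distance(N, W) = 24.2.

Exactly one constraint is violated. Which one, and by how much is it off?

Distance(N, W) = 24.2 — off by 8.00.

E = (0.00, 0.00) ✓; ES at -47.40° ✓; |ES| = 38.20 ✓; ∠ESN = 134.0° ✓; |SN| = 44.00 ✓; ∠(SN, NW) = 90.00° ✓; |NW| = 16.20 ✗.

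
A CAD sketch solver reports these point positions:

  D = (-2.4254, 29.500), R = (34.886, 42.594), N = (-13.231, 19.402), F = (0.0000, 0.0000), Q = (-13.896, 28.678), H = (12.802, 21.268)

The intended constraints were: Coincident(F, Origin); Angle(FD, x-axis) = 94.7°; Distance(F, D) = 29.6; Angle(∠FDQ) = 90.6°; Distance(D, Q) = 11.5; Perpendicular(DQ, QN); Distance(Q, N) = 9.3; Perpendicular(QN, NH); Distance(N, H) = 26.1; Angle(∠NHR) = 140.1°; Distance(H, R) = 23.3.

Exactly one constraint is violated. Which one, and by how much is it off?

Distance(H, R) = 23.3 — off by 7.40.

F = (0.00, 0.00) ✓; FD at 94.70° ✓; |FD| = 29.60 ✓; ∠FDQ = 90.60° ✓; |DQ| = 11.50 ✓; ∠(DQ, QN) = 90.00° ✓; |QN| = 9.300 ✓; ∠(QN, NH) = 90.00° ✓; |NH| = 26.10 ✓; ∠NHR = 140.1° ✓; |HR| = 30.70 ✗.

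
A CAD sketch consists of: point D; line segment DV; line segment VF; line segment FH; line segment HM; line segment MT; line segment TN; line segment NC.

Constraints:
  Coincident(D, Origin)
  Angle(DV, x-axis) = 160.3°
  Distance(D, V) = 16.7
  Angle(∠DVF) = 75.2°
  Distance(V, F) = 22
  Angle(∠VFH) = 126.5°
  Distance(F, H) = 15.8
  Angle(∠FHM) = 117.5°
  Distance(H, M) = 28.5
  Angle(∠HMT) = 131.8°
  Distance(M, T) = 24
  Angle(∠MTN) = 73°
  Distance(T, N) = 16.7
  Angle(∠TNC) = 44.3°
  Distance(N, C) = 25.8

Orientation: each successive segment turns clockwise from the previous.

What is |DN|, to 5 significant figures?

14.488

D is at the origin; DV runs at 160.3° with length 16.7, so V = (-15.723, 5.6295). ∠DVF = 75.2° gives VF at 55.500° from the x-axis; with |VF| = 22.0, F = (-3.2616, 23.760). ∠VFH = 126.5° gives FH at 2.0000° from the x-axis; with |FH| = 15.8, H = (12.529, 24.312). ∠FHM = 117.5° gives HM at -60.500° from the x-axis; with |HM| = 28.5, M = (26.563, -0.49346). ∠HMT = 131.8° gives MT at -108.70° from the x-axis; with |MT| = 24.0, T = (18.868, -23.227). ∠MTN = 73.0° gives TN at 144.30° from the x-axis; with |TN| = 16.7, N = (5.3063, -13.481). Then |DN| = |N − D| = 14.488.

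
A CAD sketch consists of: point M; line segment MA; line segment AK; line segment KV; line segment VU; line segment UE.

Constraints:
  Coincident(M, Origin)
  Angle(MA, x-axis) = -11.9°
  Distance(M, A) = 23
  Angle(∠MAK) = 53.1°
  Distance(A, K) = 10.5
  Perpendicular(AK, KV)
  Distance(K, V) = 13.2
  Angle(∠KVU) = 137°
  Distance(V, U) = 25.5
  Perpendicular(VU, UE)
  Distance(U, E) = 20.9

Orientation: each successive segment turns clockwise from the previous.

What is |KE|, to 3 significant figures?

37.1

M is at the origin; MA runs at -11.9° with length 23.0, so A = (22.5, -4.74). ∠MAK = 53.1° gives AK at -139° from the x-axis; with |AK| = 10.5, K = (14.6, -11.7). AK ⟂ KV, so KV runs at 131°; with |KV| = 13.2, V = (5.91, -1.73). ∠KVU = 137.0° gives VU at 88.2° from the x-axis; with |VU| = 25.5, U = (6.71, 23.8). VU ⟂ UE, so UE runs at -1.80°; with |UE| = 20.9, E = (27.6, 23.1). Then |KE| = |E − K| = 37.1.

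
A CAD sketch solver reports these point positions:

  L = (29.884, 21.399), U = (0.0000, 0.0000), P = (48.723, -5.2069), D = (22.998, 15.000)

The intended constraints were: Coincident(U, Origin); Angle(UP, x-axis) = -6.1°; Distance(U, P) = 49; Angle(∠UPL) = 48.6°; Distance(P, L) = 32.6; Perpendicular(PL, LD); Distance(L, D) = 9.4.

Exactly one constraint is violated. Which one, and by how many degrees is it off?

Perpendicular(PL, LD) — off by 7.60°.

U = (0.00, 0.00) ✓; UP at -6.100° ✓; |UP| = 49.00 ✓; ∠UPL = 48.60° ✓; |PL| = 32.60 ✓; ∠(PL, LD) = 97.60° ✗; |LD| = 9.400 ✓.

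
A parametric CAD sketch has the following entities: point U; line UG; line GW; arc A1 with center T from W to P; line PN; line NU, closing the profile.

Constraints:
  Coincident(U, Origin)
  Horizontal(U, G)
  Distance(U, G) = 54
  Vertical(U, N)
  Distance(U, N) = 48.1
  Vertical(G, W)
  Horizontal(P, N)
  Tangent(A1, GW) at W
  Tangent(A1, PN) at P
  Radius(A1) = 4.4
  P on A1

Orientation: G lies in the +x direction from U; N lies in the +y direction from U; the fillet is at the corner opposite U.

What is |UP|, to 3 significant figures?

69.1

U is at the origin; UG is horizontal with |UG| = 54.0 and G on the +x side, so G = (54.0, 0.00). UN is vertical with |UN| = 48.1 and N on the +y side, so N = (0.00, 48.1). The virtual corner opposite U is at (54.0, 48.1). The tangent condition forces TW to be normal to GW and tangency of A1 to PN means the radius TP is perpendicular to PN, with radius 4.4, so the center T sits 4.4 in from both sides at T = (49.6, 43.7). That places the tangent points at W = (54.0, 43.7) on GW and P = (49.6, 48.1) on PN. Then |UP| = |P − U| = 69.1.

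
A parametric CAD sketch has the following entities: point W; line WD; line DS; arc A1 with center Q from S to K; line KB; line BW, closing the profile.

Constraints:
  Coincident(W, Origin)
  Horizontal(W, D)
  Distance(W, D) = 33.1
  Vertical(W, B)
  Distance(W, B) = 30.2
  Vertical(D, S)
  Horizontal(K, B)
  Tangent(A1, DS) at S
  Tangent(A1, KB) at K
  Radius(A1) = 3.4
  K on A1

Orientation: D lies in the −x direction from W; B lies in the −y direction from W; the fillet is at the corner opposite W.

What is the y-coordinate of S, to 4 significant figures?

-26.80

The virtual corner opposite W is at (-33.10, -30.20). Tangency of A1 to DS means the radius QS is perpendicular to DS and A1 meets KB tangentially, so QK is at right angles to KB, with radius 3.4, so the center Q sits 3.4 in from both sides at Q = (-29.70, -26.80). That places the tangent points at S = (-33.10, -26.80) on DS and K = (-29.70, -30.20) on KB. So S.y = -26.80.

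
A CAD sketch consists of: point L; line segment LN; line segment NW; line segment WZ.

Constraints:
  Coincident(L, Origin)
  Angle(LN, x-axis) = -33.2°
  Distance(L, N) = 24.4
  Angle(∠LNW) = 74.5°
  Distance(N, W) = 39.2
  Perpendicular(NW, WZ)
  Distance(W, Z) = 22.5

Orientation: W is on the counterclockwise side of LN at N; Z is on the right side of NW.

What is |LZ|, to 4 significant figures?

56.44

L is at the origin; LN runs at -33.2° with length 24.4, so N = 24.4·(cos -33.2°, sin -33.2°) = (20.42, -13.36). ∠LNW = 74.5°, so NW runs at -33.2° + (180° − 74.5°) = 72.30° from the x-axis; with |NW| = 39.2, W = N + 39.2·(cos 72.30°, sin 72.30°) = (32.34, 23.98). NW ⟂ WZ; with |WZ| = 22.5 on the right of NW, Z = W + 22.5·(0.9527, -0.3040) = (53.77, 17.14). Then |LZ| = |Z − L| = 56.44.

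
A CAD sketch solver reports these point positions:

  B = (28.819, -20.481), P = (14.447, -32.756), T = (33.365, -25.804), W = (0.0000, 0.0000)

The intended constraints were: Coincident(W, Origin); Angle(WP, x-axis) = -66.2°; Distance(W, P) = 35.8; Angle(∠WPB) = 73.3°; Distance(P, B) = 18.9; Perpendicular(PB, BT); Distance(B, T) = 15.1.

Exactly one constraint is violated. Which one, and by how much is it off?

Distance(B, T) = 15.1 — off by 8.10.

W = (0.00, 0.00) ✓; WP at -66.20° ✓; |WP| = 35.80 ✓; ∠WPB = 73.30° ✓; |PB| = 18.90 ✓; ∠(PB, BT) = 90.00° ✓; |BT| = 7.000 ✗.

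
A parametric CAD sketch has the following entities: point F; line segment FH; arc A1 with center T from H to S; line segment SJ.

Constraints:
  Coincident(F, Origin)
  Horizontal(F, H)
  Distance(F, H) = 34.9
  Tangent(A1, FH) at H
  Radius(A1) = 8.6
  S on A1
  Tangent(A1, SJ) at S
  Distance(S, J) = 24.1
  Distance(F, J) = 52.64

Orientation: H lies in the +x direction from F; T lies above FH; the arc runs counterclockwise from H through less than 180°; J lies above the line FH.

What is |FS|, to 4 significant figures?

44.49

F is at the origin; FH is horizontal with |FH| = 34.9 and H on the +x side, so H = (34.90, 0.000). A1 meets FH tangentially, so TH is at right angles to FH, so T = H + (0, 8.6) = (34.90, 8.600). Since TS ⟂ SJ (tangency), |TJ| = √(8.6² + 24.1²) = 25.59 regardless of where S sits on A1. So J lies on both circle(F, 52.64) and circle(T, 25.59); the above-FH intersection is J = (40.56, 33.55). S is the foot of the tangent from J: S = (43.44, 9.627).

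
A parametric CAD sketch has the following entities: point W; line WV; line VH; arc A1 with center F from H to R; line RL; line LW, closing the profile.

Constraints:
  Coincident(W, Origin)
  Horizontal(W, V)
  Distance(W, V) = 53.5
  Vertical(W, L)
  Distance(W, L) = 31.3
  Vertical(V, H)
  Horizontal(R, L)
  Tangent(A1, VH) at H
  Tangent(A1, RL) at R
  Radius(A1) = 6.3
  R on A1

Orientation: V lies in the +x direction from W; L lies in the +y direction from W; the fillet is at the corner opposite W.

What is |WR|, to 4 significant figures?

56.64

The virtual corner opposite W is at (53.50, 31.30). A1 meets VH tangentially, so FH is at right angles to VH and since A1 is tangent to RL there, FR ⟂ RL, with radius 6.3, so the center F sits 6.3 in from both sides at F = (47.20, 25.00). That places the tangent points at H = (53.50, 25.00) on VH and R = (47.20, 31.30) on RL. Then |WR| = |R − W| = 56.64.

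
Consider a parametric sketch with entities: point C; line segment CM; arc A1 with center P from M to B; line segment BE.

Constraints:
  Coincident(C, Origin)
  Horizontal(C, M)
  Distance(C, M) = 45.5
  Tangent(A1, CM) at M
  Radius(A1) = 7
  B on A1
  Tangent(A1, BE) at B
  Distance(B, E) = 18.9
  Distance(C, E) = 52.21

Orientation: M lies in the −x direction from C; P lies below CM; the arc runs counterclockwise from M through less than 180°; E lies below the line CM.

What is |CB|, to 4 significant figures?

52.85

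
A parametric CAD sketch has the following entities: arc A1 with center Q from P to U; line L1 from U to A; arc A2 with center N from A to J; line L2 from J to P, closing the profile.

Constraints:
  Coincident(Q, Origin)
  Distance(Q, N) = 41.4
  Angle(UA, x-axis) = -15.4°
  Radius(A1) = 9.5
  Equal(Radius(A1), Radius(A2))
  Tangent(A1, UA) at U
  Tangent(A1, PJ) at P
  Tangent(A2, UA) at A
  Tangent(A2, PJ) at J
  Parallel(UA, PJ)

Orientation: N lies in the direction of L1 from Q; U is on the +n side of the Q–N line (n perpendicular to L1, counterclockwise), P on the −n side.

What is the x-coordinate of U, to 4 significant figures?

2.523

The slot axis is L1's direction at -15.4°, so u = (cos -15.4°, sin -15.4°) = (0.9641, -0.2656) and n = (−sin -15.4°, cos -15.4°) = (0.2656, 0.9641). Q is at the origin and N lies 41.4 along u from Q, so N = 41.4·u = (39.91, -10.99). Tangency of A1 to both parallel lines with radius 9.5 puts U and P at Q ± 9.5·n: U = (2.523, 9.159), P = (-2.523, -9.159). So U.x = 2.523.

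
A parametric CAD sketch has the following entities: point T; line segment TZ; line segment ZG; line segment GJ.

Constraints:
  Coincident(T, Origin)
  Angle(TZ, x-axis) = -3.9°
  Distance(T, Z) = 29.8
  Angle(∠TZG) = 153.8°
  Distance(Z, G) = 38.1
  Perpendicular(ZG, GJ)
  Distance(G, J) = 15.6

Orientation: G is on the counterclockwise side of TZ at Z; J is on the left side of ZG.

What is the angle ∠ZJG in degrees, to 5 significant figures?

67.733°

∠TZG = 153.8°, so ZG runs at -3.9° + (180° − 153.8°) = 22.300° from the x-axis; with |ZG| = 38.1, G = Z + 38.1·(cos 22.300°, sin 22.300°) = (64.981, 12.430). ZG ⟂ GJ; with |GJ| = 15.6 on the left of ZG, J = G + 15.6·(-0.37946, 0.92521) = (59.062, 26.864). Then cos ∠ZJG = JZ·JG / (|JZ||JG|), giving 67.733°.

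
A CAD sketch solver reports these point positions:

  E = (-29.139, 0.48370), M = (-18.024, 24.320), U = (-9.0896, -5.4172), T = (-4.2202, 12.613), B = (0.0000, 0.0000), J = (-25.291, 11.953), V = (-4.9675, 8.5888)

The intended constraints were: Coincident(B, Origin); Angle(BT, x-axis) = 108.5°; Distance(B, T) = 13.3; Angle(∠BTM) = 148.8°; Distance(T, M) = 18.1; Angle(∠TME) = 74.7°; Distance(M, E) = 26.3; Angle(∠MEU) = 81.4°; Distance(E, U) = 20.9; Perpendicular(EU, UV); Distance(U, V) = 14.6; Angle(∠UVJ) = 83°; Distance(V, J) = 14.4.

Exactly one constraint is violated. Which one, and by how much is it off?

Distance(V, J) = 14.4 — off by 6.20.

B = (0.00, 0.00) ✓; BT at 108.5° ✓; |BT| = 13.30 ✓; ∠BTM = 148.8° ✓; |TM| = 18.10 ✓; ∠TME = 74.70° ✓; |ME| = 26.30 ✓; ∠MEU = 81.40° ✓; |EU| = 20.90 ✓; ∠(EU, UV) = 90.00° ✓; |UV| = 14.60 ✓; ∠UVJ = 83.00° ✓; |VJ| = 20.60 ✗.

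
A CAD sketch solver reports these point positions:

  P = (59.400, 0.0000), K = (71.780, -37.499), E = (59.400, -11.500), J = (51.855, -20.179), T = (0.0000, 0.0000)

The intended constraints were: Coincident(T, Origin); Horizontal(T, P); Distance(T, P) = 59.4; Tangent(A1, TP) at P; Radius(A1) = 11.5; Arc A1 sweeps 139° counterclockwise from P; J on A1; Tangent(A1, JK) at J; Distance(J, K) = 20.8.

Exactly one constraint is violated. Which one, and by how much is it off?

Distance(J, K) = 20.8 — off by 5.60.

T = (0.00, 0.00) ✓; T.y = 0.00, P.y = 0.00 ✓; |TP| = 59.40 ✓; ∠(EP, PT) = 90.00° ✓; |EP| = 11.50 ✓; bearing(E→J) − bearing(E→P) = 139.0° ✓; |EJ| = 11.50 ✓; ∠(EJ, JK) = 90.00° ✓; |JK| = 26.40 ✗.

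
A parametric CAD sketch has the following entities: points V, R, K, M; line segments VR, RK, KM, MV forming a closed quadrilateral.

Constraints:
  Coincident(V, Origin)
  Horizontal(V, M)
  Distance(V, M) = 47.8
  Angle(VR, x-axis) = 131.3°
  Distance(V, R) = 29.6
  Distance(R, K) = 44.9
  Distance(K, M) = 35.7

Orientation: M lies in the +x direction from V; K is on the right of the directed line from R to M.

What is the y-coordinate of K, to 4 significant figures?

-8.556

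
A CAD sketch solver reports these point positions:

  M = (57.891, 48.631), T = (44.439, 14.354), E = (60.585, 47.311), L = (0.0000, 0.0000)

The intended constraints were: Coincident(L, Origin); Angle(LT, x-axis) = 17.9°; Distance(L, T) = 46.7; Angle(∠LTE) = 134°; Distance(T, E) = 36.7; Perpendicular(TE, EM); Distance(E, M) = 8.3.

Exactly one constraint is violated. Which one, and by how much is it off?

Distance(E, M) = 8.3 — off by 5.30.

L = (0.00, 0.00) ✓; LT at 17.90° ✓; |LT| = 46.70 ✓; ∠LTE = 134.0° ✓; |TE| = 36.70 ✓; ∠(TE, EM) = 90.00° ✓; |EM| = 3.000 ✗.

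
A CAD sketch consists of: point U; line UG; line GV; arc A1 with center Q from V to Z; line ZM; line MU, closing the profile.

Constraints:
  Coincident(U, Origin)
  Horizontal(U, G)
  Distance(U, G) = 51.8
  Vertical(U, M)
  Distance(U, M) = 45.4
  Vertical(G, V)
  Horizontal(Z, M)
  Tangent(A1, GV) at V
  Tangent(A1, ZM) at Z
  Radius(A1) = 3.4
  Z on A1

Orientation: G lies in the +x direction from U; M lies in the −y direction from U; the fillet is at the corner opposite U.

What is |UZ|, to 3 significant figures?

66.4

The virtual corner opposite U is at (51.8, -45.4). A1 meets GV tangentially, so QV is at right angles to GV and A1 meets ZM tangentially, so QZ is at right angles to ZM, with radius 3.4, so the center Q sits 3.4 in from both sides at Q = (48.4, -42.0). That places the tangent points at V = (51.8, -42.0) on GV and Z = (48.4, -45.4) on ZM. Then |UZ| = |Z − U| = 66.4.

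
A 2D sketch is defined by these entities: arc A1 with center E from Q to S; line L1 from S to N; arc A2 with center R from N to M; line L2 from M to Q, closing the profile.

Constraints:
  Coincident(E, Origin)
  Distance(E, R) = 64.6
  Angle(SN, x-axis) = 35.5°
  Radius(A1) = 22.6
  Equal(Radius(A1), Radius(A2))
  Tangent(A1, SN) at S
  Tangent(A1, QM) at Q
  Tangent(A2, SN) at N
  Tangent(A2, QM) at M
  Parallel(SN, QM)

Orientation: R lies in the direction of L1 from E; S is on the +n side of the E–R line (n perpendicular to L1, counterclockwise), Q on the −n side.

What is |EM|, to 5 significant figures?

68.439

Tangency of A1 to both parallel lines with radius 22.6 puts S and Q at E ± 22.6·n: S = (-13.124, 18.399), Q = (13.124, -18.399). Equal radii place N and M the same way about R: N = R + 22.6·n = (39.468, 55.912), M = R − 22.6·n = (65.716, 19.114). Then |EM| = |M − E| = 68.439.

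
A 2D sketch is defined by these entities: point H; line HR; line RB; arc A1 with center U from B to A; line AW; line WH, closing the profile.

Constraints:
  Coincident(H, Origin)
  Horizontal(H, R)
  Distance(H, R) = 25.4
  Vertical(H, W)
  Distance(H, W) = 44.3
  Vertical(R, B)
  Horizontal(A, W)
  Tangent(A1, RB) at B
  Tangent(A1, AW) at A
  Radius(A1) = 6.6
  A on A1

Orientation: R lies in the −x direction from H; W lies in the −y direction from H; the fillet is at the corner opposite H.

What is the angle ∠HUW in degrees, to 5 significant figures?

82.840°

HW is vertical with |HW| = 44.3 and W on the −y side, so W = (0.0000, -44.300). The virtual corner opposite H is at (-25.400, -44.300). The tangent condition forces UB to be normal to RB and since A1 is tangent to AW there, UA ⟂ AW, with radius 6.6, so the center U sits 6.6 in from both sides at U = (-18.800, -37.700). Then cos ∠HUW = UH·UW / (|UH||UW|), giving 82.840°.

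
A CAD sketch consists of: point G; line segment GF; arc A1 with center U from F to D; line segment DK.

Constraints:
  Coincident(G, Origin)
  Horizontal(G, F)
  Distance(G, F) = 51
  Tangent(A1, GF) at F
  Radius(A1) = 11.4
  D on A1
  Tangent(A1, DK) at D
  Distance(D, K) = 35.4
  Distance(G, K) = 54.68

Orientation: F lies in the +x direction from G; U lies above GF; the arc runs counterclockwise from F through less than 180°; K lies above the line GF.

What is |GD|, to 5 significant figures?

61.975

G is at the origin; GF is horizontal with |GF| = 51.0 and F on the +x side, so F = (51.000, 0.0000). The tangent condition forces UF to be normal to GF, so U = F + (0, 11.4) = (51.000, 11.400). Since UD ⟂ DK (tangency), |UK| = √(11.4² + 35.4²) = 37.190 regardless of where D sits on A1. So K lies on both circle(G, 54.68) and circle(U, 37.190); the above-GF intersection is K = (32.737, 43.797). D is the foot of the tangent from K: D = (58.737, 19.773).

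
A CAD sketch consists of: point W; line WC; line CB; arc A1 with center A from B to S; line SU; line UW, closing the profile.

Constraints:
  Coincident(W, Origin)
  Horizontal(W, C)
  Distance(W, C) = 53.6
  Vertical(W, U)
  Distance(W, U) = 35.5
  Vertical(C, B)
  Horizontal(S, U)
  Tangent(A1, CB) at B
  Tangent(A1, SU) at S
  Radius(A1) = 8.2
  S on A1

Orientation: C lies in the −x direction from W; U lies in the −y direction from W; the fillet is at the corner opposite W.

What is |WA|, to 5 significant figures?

52.976

W is at the origin; WC is horizontal with |WC| = 53.6 and C on the −x side, so C = (-53.600, 0.0000). W and U share the same x with |WU| = 35.5 and U on the −y side, so U = (0.0000, -35.500). The virtual corner opposite W is at (-53.600, -35.500). A1 meets CB tangentially, so AB is at right angles to CB and A1 meets SU tangentially, so AS is at right angles to SU, with radius 8.2, so the center A sits 8.2 in from both sides at A = (-45.400, -27.300). Then |WA| = |A − W| = 52.976.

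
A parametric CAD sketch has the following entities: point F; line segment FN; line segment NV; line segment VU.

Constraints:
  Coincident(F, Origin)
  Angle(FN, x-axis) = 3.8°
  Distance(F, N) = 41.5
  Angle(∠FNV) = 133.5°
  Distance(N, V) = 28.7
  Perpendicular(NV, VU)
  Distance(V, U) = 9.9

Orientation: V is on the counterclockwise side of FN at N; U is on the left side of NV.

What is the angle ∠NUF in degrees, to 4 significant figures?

38.46°

F is at the origin; FN runs at 3.8° with length 41.5, so N = 41.5·(cos 3.8°, sin 3.8°) = (41.41, 2.750). ∠FNV = 133.5°, so NV runs at 3.8° + (180° − 133.5°) = 50.30° from the x-axis; with |NV| = 28.7, V = N + 28.7·(cos 50.30°, sin 50.30°) = (59.74, 24.83). NV is perpendicular to VU; with |VU| = 9.9 on the left of NV, U = V + 9.9·(-0.7694, 0.6388) = (52.12, 31.16). Then cos ∠NUF = UN·UF / (|UN||UF|), giving 38.46°.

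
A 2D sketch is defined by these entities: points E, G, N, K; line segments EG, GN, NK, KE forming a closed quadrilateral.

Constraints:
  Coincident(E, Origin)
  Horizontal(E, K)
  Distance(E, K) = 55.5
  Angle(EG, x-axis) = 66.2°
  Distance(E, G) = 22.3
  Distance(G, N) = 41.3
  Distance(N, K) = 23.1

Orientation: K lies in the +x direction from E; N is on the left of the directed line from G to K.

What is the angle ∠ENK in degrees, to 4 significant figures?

79.03°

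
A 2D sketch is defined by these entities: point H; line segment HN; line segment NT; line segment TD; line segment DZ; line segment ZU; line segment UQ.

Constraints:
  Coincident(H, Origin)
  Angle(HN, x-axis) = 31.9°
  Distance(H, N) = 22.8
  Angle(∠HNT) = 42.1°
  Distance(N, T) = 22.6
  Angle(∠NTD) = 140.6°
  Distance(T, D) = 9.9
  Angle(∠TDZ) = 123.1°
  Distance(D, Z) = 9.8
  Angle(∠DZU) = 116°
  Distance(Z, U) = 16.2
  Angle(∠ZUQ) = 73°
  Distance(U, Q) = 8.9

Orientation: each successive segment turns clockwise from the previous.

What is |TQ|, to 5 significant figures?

15.537

∠DZU = 116.0° gives ZU at 93.700° from the x-axis; with |ZU| = 16.2, U = (-5.1344, 4.5871). ∠ZUQ = 73.0° gives UQ at -13.300° from the x-axis; with |UQ| = 8.9, Q = (3.5269, 2.5397). Then |TQ| = |Q − T| = 15.537.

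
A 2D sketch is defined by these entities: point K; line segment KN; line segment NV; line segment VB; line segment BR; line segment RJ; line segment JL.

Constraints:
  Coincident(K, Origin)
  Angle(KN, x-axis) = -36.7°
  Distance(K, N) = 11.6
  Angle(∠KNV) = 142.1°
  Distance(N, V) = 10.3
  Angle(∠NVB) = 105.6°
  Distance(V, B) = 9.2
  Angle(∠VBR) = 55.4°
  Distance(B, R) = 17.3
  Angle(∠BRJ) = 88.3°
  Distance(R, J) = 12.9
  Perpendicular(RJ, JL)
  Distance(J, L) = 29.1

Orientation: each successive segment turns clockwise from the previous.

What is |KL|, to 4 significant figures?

37.78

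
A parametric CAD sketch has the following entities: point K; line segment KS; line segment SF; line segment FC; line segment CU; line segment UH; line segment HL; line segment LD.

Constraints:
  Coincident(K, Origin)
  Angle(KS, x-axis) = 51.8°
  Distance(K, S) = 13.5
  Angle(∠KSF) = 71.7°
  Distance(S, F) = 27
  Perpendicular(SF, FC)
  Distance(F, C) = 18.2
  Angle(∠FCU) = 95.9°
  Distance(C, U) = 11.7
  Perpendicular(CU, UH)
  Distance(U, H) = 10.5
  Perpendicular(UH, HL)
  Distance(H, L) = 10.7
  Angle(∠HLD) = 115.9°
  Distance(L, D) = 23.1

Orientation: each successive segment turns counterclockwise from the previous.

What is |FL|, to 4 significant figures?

8.127

K is at the origin; KS runs at 51.8° with length 13.5, so S = (8.349, 10.61). ∠KSF = 71.7° gives SF at 160.1° from the x-axis; with |SF| = 27.0, F = (-17.04, 19.80). SF is perpendicular to FC, so FC runs at -109.9°; with |FC| = 18.2, C = (-23.23, 2.686). ∠FCU = 95.9° gives CU at -25.80° from the x-axis; with |CU| = 11.7, U = (-12.70, -2.406). CU is perpendicular to UH, so UH runs at 64.20°; with |UH| = 10.5, H = (-8.131, 7.047). UH is perpendicular to HL, so HL runs at 154.2°; with |HL| = 10.7, L = (-17.76, 11.70). Then |FL| = |L − F| = 8.127.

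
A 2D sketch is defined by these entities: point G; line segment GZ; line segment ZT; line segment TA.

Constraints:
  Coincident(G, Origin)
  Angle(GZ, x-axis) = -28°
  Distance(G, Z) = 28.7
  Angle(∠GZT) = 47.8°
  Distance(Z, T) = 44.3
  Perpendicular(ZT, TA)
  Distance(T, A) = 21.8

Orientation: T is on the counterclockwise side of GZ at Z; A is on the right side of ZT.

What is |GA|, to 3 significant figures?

49.8

G is at the origin; GZ runs at -28.0° with length 28.7, so Z = 28.7·(cos -28.0°, sin -28.0°) = (25.3, -13.5). ∠GZT = 47.8°, so ZT runs at -28.0° + (180° − 47.8°) = 104° from the x-axis; with |ZT| = 44.3, T = Z + 44.3·(cos 104°, sin 104°) = (14.5, 29.5). The perpendicularity gives TA at right angles to ZT; with |TA| = 21.8 on the right of ZT, A = T + 21.8·(0.969, 0.245) = (35.6, 34.8). Then |GA| = |A − G| = 49.8.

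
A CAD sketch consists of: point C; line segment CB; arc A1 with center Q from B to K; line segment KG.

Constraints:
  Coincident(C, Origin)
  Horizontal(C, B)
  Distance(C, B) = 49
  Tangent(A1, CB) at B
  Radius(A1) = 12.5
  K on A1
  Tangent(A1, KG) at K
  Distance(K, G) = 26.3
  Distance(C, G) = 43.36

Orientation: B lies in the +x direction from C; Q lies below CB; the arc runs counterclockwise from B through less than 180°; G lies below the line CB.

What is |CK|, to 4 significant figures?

38.15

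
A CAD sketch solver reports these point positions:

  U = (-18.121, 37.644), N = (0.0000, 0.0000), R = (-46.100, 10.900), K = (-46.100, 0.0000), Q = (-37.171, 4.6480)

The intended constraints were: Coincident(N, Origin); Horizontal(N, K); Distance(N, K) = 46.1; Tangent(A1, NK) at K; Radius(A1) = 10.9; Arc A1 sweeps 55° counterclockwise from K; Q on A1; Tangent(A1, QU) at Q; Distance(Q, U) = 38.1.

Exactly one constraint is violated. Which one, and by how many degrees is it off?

Tangent(A1, QU) at Q — off by 5.00°.

N = (0.00, 0.00) ✓; N.y = 0.00, K.y = 0.00 ✓; |NK| = 46.10 ✓; ∠(RK, KN) = 90.00° ✓; |RK| = 10.90 ✓; bearing(R→Q) − bearing(R→K) = 55.00° ✓; |RQ| = 10.90 ✓; ∠(RQ, QU) = 85.00° ✗; |QU| = 38.10 ✓.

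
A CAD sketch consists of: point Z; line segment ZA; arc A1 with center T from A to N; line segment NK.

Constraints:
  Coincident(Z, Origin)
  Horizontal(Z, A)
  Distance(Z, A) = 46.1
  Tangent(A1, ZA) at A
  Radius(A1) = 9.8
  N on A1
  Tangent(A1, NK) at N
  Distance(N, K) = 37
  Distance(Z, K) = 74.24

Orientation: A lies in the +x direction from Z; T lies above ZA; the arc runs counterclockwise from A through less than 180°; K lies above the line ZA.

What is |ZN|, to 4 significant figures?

56.63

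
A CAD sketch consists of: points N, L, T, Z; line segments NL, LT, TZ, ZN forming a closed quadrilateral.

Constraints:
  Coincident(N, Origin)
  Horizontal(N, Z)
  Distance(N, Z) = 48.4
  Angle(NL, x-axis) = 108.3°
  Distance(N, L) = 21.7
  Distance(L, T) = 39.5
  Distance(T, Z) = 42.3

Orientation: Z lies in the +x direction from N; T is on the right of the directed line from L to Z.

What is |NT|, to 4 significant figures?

18.01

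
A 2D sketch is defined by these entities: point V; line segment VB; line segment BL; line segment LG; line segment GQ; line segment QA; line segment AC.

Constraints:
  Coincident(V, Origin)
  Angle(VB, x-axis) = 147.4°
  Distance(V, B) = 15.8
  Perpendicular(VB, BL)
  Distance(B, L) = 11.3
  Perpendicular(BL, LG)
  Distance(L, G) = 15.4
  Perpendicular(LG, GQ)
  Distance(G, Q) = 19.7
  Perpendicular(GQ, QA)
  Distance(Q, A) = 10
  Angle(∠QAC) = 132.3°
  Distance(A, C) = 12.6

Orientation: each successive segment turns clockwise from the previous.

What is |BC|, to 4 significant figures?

3.214

GQ is perpendicular to QA, so QA runs at 147.4°; with |QA| = 10.0, A = (-13.29, -1.473). ∠QAC = 132.3° gives AC at 99.70° from the x-axis; with |AC| = 12.6, C = (-15.41, 10.95). Then |BC| = |C − B| = 3.214.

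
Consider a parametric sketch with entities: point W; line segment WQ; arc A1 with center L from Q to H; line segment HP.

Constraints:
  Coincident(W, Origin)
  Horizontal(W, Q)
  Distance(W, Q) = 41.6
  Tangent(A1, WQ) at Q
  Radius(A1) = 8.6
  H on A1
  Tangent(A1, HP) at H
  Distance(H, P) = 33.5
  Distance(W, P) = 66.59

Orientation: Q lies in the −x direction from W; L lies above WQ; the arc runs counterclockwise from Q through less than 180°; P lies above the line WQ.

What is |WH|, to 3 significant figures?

36.7

W is at the origin; W and Q share the same y with |WQ| = 41.6 and Q on the −x side, so Q = (-41.6, 0.00). Since A1 is tangent to WQ there, LQ ⟂ WQ, so L = Q + (0, 8.6) = (-41.6, 8.60). Since LH ⟂ HP (tangency), |LP| = √(8.6² + 33.5²) = 34.6 regardless of where H sits on A1. So P lies on both circle(W, 66.59) and circle(L, 34.6); the above-WQ intersection is P = (-52.0, 41.6). H is the foot of the tangent from P: H = (-34.3, 13.1).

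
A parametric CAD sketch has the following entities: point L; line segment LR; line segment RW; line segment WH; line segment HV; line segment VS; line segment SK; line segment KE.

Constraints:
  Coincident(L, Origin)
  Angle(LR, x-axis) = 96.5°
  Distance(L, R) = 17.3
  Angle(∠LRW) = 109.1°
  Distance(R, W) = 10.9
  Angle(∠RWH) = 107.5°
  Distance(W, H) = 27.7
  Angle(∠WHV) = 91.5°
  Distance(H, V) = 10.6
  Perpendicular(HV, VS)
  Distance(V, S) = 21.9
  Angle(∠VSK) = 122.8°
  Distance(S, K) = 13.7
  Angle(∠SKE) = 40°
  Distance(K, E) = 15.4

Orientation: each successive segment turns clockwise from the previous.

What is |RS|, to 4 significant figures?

9.395

L is at the origin; LR runs at 96.5° with length 17.3, so R = (-1.958, 17.19). ∠LRW = 109.1° gives RW at 25.60° from the x-axis; with |RW| = 10.9, W = (7.872, 21.90). ∠RWH = 107.5° gives WH at -46.90° from the x-axis; with |WH| = 27.7, H = (26.80, 1.673). ∠WHV = 91.5° gives HV at -135.4° from the x-axis; with |HV| = 10.6, V = (19.25, -5.770). HV is perpendicular to VS, so VS runs at 134.6°; with |VS| = 21.9, S = (3.874, 9.824). Then |RS| = |S − R| = 9.395.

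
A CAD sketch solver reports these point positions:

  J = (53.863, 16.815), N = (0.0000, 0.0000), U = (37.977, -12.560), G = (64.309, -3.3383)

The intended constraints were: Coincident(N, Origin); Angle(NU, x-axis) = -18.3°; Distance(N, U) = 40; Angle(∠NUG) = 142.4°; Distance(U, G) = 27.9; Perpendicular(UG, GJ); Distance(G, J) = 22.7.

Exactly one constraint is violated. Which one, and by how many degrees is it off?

Perpendicular(UG, GJ) — off by 8.10°.

N = (0.00, 0.00) ✓; NU at -18.30° ✓; |NU| = 40.00 ✓; ∠NUG = 142.4° ✓; |UG| = 27.90 ✓; ∠(UG, GJ) = 98.10° ✗; |GJ| = 22.70 ✓.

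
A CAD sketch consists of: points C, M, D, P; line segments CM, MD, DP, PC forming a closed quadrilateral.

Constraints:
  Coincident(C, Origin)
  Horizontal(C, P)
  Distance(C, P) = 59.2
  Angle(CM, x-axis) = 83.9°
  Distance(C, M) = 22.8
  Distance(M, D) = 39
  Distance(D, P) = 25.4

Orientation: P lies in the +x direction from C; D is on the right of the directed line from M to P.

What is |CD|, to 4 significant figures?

33.81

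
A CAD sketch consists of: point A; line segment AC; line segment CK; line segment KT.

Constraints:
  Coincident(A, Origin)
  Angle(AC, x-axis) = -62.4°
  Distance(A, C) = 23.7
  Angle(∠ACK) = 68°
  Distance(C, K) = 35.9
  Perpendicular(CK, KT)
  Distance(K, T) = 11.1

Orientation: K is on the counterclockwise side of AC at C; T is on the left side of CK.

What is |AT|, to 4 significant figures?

29.13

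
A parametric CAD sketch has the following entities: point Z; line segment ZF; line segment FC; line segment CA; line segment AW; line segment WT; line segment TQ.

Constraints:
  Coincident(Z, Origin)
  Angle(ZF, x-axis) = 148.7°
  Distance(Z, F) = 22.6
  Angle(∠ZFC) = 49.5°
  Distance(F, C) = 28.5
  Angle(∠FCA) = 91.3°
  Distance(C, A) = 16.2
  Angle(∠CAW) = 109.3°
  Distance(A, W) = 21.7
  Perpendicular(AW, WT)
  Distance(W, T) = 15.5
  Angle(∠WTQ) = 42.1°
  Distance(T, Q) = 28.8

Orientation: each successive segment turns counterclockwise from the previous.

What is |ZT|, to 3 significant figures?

14.0

Z is at the origin; ZF runs at 148.7° with length 22.6, so F = (-19.3, 11.7). ∠ZFC = 49.5° gives FC at -80.8° from the x-axis; with |FC| = 28.5, C = (-14.8, -16.4). ∠FCA = 91.3° gives CA at 7.90° from the x-axis; with |CA| = 16.2, A = (1.29, -14.2). ∠CAW = 109.3° gives AW at 78.6° from the x-axis; with |AW| = 21.7, W = (5.58, 7.11). AW ⟂ WT, so WT runs at 169°; with |WT| = 15.5, T = (-9.61, 10.2). Then |ZT| = |T − Z| = 14.0.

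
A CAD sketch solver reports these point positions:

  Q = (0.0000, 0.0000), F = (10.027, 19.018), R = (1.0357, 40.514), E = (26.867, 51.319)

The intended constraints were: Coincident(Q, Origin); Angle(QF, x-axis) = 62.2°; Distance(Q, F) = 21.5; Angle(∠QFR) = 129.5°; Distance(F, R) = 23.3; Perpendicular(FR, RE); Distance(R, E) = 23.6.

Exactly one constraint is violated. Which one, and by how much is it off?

Distance(R, E) = 23.6 — off by 4.40.

Q = (0.00, 0.00) ✓; QF at 62.20° ✓; |QF| = 21.50 ✓; ∠QFR = 129.5° ✓; |FR| = 23.30 ✓; ∠(FR, RE) = 90.00° ✓; |RE| = 28.00 ✗.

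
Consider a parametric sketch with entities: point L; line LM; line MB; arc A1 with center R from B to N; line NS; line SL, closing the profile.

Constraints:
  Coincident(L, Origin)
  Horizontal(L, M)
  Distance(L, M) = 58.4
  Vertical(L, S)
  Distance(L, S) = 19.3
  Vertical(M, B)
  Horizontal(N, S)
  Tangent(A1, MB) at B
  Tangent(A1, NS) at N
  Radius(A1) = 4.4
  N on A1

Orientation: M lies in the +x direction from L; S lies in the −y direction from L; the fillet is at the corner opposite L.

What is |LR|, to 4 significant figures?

56.02

L and S share the same x with |LS| = 19.3 and S on the −y side, so S = (0.000, -19.30). The virtual corner opposite L is at (58.40, -19.30). Since A1 is tangent to MB there, RB ⟂ MB and A1 meets NS tangentially, so RN is at right angles to NS, with radius 4.4, so the center R sits 4.4 in from both sides at R = (54.00, -14.90). Then |LR| = |R − L| = 56.02.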